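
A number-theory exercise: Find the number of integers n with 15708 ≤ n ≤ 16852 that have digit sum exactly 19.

86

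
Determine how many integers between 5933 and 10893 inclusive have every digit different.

2338

The integers in [5933, 10893] that have every digit different: 5934, 5936, 5937, 5938, 5940, 5941, …, 10892, 10893.
2338 qualify.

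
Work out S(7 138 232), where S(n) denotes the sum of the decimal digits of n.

7+1+3+8+2+3+2 = 26

26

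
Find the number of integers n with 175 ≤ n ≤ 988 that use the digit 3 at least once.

234

The integers in [175, 988] that use the digit 3 at least once: 183, 193, 203, 213, 223, 230, …, 973, 983.
234 qualify.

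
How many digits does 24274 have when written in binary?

15

24274 in base 2 is 101111011010010, which has 15 digits.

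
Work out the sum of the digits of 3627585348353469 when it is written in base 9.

69

3627585348353469 in base 9 is 18551182762884210.
Digit sum: 1+8+5+5+1+1+8+2+7+6+2+8+8+4+2+1+0 = 69.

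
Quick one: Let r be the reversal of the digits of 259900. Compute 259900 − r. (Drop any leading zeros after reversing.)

249948

Reverse of 259900 is 9952.
259900 − 9952 = 249948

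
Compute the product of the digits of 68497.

6×8×4×9×7 = 12096

12096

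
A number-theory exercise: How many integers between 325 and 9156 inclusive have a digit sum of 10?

252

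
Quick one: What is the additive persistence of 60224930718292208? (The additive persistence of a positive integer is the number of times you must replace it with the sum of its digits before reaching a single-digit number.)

3

60224930718292208 → 65 → 11 → 2 (3 steps)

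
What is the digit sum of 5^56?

5^56 = 1387778780781445675529539585113525390625
Sum of its 40 digits: 196.

196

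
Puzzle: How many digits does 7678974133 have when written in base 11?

10

7678974133 in base 11 is 3290642A16, which has 10 digits.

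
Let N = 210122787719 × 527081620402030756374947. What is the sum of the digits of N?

210122787719 × 527081620402030756374947 = 110751859434322448058281994450875893
Sum of its 36 digits: 166.

166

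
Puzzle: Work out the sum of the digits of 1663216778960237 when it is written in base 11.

1663216778960237 in base 11 is 441A52302829746.
Digit sum: 4+4+1+10+5+2+3+0+2+8+2+9+7+4+6 = 67.

67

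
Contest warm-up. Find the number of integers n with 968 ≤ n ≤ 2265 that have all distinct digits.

The integers in [968, 2265] that have all distinct digits: 968, 970, 971, 972, 973, 974, …, 2197, 2198.
633 qualify.

633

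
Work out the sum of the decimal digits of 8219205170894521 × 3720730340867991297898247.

8219205170894521 × 3720730340867991297898247 = 30581446057166327788443858320124227804687
Sum of its 41 digits: 179.

179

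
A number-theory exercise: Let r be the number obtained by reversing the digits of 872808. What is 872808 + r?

Reverse of 872808 is 808278.
872808 + 808278 = 1681086

1681086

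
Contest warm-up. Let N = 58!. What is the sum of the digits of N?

58! = 2350561331282878571829474910515074683828862318181142924420699914240000000000000
Sum of its 79 digits: 288.

288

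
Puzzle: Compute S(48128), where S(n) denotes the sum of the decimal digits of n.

23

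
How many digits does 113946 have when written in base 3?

11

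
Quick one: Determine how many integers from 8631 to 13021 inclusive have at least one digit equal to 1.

3357

The integers in [8631, 13021] that have at least one digit equal to 1: 8631, 8641, 8651, 8661, 8671, 8681, …, 13020, 13021.
3357 qualify.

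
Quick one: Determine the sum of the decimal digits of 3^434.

900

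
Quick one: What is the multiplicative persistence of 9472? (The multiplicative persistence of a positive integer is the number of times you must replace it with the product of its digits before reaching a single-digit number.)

2

9472 → 504 → 0 (2 steps)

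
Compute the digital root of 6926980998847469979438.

9

6+9+2+6+9+8+0+9+9+8+8+4+7+4+6+9+9+7+9+4+3+8 = 144
1+4+4 = 9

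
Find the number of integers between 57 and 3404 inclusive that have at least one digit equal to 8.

The integers in [57, 3404] that have at least one digit equal to 8: 58, 68, 78, 80, 81, 82, …, 3389, 3398.
884 qualify.

884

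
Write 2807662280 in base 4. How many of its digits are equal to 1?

5

2807662280 in base 4 is 2213112120123020.
The digit 1 appears 5 times.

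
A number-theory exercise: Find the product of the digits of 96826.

5184

9×6×8×2×6 = 5184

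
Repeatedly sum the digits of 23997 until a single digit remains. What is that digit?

3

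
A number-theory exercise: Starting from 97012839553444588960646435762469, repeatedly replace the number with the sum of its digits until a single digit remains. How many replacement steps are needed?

2

97012839553444588960646435762469 → 162 → 9 (2 steps)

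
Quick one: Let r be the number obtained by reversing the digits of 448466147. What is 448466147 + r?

Reverse of 448466147 is 741664844.
448466147 + 741664844 = 1190130991

1190130991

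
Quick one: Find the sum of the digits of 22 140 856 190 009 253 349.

73

2+2+1+4+0+8+5+6+1+9+0+0+0+9+2+5+3+3+4+9 = 73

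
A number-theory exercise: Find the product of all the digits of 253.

2×5×3 = 30

30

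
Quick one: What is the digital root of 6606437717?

2

6+6+0+6+4+3+7+7+1+7 = 47
4+7 = 11
1+1 = 2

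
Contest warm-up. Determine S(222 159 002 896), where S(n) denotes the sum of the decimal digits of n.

46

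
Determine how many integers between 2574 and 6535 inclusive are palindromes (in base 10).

The integers in [2574, 6535] that are palindromes (in base 10): 2662, 2772, 2882, 2992, 3003, 3113, …, 6336, 6446.
39 qualify.

39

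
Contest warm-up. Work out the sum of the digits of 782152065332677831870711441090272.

129

7+8+2+1+5+2+0+6+5+3+3+2+6+7+7+8+3+1+8+7+0+7+1+1+4+4+1+0+9+0+2+7+2 = 129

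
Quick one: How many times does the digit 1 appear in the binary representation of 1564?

1564 in base 2 is 11000011100.
The digit 1 appears 5 times.

5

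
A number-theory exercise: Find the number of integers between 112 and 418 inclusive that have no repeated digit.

The integers in [112, 418] that have no repeated digit: 120, 123, 124, 125, 126, 127, …, 417, 418.
223 qualify.

223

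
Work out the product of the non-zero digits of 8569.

2160

8×5×6×9 = 2160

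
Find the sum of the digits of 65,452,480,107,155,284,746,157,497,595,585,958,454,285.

6+5+4+5+2+4+8+0+1+0+7+1+5+5+2+8+4+7+4+6+1+5+7+4+9+7+5+9+5+5+8+5+9+5+8+4+5+4+2+8+5 = 204

204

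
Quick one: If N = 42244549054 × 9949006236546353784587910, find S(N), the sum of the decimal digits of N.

42244549054 × 9949006236546353784587910 = 420291281998334369997862513170337140
Sum of its 36 digits: 159.

159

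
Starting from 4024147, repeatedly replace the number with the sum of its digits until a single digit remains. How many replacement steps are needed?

4024147 → 22 → 4 (2 steps)

2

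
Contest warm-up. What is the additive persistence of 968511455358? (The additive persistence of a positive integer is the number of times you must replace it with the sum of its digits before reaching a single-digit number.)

2

968511455358 → 60 → 6 (2 steps)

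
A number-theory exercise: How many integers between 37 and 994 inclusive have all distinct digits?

705

The integers in [37, 994] that have all distinct digits: 37, 38, 39, 40, 41, 42, …, 986, 987.
705 qualify.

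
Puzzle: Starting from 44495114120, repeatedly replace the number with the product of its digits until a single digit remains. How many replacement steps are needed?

44495114120 → 0 (1 step)

1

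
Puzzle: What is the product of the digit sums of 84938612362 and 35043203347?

1768

S(84938612362) = 8+4+9+3+8+6+1+2+3+6+2 = 52.
S(35043203347) = 3+5+0+4+3+2+0+3+3+4+7 = 34.
52 · 34 = 1768.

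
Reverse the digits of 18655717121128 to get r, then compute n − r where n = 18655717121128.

Reverse of 18655717121128 is 82112171755681.
18655717121128 − 82112171755681 = -63456454634553

-63456454634553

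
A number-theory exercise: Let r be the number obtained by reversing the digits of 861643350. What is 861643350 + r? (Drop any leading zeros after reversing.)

914989518

Reverse of 861643350 is 53346168.
861643350 + 53346168 = 914989518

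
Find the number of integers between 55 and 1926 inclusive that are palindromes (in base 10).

The integers in [55, 1926] that are palindromes (in base 10): 55, 66, 77, 88, 99, 101, …, 1771, 1881.
104 qualify.

104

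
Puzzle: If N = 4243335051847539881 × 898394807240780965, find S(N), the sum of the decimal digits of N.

167

4243335051847539881 × 898394807240780965 = 3812190175962619893417973652423165165
Sum of its 37 digits: 167.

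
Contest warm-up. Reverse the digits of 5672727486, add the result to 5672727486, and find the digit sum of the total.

18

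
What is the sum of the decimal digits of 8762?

23

8+7+6+2 = 23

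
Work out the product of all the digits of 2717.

98

2×7×1×7 = 98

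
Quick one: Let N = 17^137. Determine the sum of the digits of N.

17^137 = 3728225982844363781861724425971421229162457931028002814263570949119583604823620976232351255290005466648976059071292113794375721986638323744243939139560361849062298463377
Sum of its 169 digits: 746.

746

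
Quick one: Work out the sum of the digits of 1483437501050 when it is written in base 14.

63

1483437501050 in base 14 is 51B27B142B8.
Digit sum: 5+1+11+2+7+11+1+4+2+11+8 = 63.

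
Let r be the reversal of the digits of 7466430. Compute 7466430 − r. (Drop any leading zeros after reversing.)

Reverse of 7466430 is 346647.
7466430 − 346647 = 7119783

7119783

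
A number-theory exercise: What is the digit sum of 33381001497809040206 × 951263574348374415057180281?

205

33381001497809040206 × 951263574348374415057180281 = 31754130800134267626691339453182871293319377886
Sum of its 47 digits: 205.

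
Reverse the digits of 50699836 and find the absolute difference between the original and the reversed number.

Reverse of 50699836 is 63899605.
|50699836 − 63899605| = 13199769

13199769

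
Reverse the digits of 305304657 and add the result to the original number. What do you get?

Reverse of 305304657 is 756403503.
305304657 + 756403503 = 1061708160

1061708160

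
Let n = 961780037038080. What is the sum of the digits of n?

60

9+6+1+7+8+0+0+3+7+0+3+8+0+8+0 = 60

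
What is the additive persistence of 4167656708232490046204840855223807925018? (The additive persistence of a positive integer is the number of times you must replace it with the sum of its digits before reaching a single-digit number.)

3

4167656708232490046204840855223807925018 → 163 → 10 → 1 (3 steps)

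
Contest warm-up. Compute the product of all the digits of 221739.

756

2×2×1×7×3×9 = 756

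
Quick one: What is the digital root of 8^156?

1

The digital root of n equals n mod 9 (or 9 when 9 | n), so we need 8^156 mod 9.
8^156 ≡ 1 (mod 9), so the digital root is 1.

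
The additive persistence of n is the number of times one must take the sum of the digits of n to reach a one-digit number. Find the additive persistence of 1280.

1280 → 11 → 2 (2 steps)

2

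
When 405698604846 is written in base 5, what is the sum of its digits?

38

405698604846 in base 5 is 23121332320323341.
Digit sum: 2+3+1+2+1+3+3+2+3+2+0+3+2+3+3+4+1 = 38.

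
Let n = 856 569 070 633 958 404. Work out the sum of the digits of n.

88

8+5+6+5+6+9+0+7+0+6+3+3+9+5+8+4+0+4 = 88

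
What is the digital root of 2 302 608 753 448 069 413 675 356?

8

2+3+0+2+6+0+8+7+5+3+4+4+8+0+6+9+4+1+3+6+7+5+3+5+6 = 107
1+0+7 = 8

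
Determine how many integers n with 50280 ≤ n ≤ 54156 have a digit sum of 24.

235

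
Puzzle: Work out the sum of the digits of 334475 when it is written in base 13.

334475 in base 13 is B931B.
Digit sum: 11+9+3+1+11 = 35.

35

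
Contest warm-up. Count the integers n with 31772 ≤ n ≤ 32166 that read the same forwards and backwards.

4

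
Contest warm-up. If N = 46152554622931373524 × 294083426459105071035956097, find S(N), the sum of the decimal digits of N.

46152554622931373524 × 294083426459105071035956097 = 13572701403352668357475365424683459094772175828
Sum of its 47 digits: 213.

213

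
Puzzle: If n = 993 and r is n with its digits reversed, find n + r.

Reverse of 993 is 399.
993 + 399 = 1392

1392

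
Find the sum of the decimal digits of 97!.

648

97! = 96192759682482119853328425949563698712343813919172976158104477319333745612481875498805879175589072651261284189679678167647067832320000000000000000000000
Sum of its 152 digits: 648.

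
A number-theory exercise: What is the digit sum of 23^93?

23^93 = 4372086539555000980287127355506913371582046817861840506438445979231555384501134266855234221725830165364561372235140990139433783
Sum of its 127 digits: 530.

530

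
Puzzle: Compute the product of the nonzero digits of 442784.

7168

4×4×2×7×8×4 = 7168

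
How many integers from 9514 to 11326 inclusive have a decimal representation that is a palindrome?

19

The integers in [9514, 11326] that have a decimal representation that is a palindrome: 9559, 9669, 9779, 9889, 9999, 10001, …, 11211, 11311.
19 qualify.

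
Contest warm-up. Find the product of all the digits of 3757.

735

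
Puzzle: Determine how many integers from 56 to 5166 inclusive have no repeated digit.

2792

The integers in [56, 5166] that have no repeated digit: 56, 57, 58, 59, 60, 61, …, 5163, 5164.
2792 qualify.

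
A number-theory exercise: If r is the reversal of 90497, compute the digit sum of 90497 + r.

Reversal of 90497 is 79409; 90497 + 79409 = 169906.
Digit sum of 169906: 1+6+9+9+0+6 = 31.

31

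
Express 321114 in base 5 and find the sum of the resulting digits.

22

321114 in base 5 is 40233424.
Digit sum: 4+0+2+3+3+4+2+4 = 22.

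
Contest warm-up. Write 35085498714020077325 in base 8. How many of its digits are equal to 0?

4

35085498714020077325 in base 8 is 3633505663020045657415.
The digit 0 appears 4 times.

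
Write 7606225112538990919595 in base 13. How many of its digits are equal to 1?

1

7606225112538990919595 in base 13 is 5283A048717354B03BC3.
The digit 1 appears 1 time.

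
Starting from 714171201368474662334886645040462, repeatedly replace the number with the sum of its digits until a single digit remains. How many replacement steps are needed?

2

714171201368474662334886645040462 → 133 → 7 (2 steps)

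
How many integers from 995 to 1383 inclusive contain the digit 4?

74

The integers in [995, 1383] that contain the digit 4: 1004, 1014, 1024, 1034, 1040, 1041, …, 1364, 1374.
74 qualify.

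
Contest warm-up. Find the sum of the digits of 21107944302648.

51

2+1+1+0+7+9+4+4+3+0+2+6+4+8 = 51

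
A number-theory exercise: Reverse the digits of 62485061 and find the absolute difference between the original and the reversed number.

46426635

Reverse of 62485061 is 16058426.
|62485061 − 16058426| = 46426635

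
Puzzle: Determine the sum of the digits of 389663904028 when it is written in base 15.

70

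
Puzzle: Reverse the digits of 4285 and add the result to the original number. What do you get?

10109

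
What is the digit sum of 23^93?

530

23^93 = 4372086539555000980287127355506913371582046817861840506438445979231555384501134266855234221725830165364561372235140990139433783
Sum of its 127 digits: 530.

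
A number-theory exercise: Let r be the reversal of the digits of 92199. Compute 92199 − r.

Reverse of 92199 is 99129.
92199 − 99129 = -6930

-6930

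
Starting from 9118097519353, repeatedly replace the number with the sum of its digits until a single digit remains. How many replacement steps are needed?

2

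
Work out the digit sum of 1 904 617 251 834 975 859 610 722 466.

128

1+9+0+4+6+1+7+2+5+1+8+3+4+9+7+5+8+5+9+6+1+0+7+2+2+4+6+6 = 128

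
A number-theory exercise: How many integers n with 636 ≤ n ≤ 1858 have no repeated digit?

685

The integers in [636, 1858] that have no repeated digit: 637, 638, 639, 640, 641, 642, …, 1856, 1857.
685 qualify.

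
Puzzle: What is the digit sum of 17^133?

710

17^133 = 44638186597913863362049357957536682141766237605249012993900587266909922113284335391486587268950389323032244095153220313386761676544082610891200286629235304283501137
Sum of its 164 digits: 710.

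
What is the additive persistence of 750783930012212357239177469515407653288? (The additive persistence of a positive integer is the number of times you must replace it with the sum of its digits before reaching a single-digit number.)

3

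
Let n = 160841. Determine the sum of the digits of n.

1+6+0+8+4+1 = 20

20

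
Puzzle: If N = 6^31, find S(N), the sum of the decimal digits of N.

6^31 = 1326443518324400147398656
Sum of its 25 digits: 99.

99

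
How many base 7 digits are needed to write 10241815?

9

10241815 in base 7 is 153024343, which has 9 digits.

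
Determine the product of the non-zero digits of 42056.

240

4×2×5×6 = 240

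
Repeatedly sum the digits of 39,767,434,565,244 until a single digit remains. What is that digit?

6

3+9+7+6+7+4+3+4+5+6+5+2+4+4 = 69
6+9 = 15
1+5 = 6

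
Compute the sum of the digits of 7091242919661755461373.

98

7+0+9+1+2+4+2+9+1+9+6+6+1+7+5+5+4+6+1+3+7+3 = 98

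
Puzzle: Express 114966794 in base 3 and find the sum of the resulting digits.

114966794 in base 3 is 22000022220210102.
Digit sum: 2+2+0+0+0+0+2+2+2+2+0+2+1+0+1+0+2 = 18.

18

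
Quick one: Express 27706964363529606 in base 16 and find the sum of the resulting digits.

27706964363529606 in base 16 is 626F5658B14D86.
Digit sum: 6+2+6+15+5+6+5+8+11+1+4+13+8+6 = 96.

96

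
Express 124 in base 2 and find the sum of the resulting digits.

5

124 in base 2 is 1111100.
Digit sum: 1+1+1+1+1+0+0 = 5.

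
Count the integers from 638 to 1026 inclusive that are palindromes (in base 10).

The integers in [638, 1026] that are palindromes (in base 10): 646, 656, 666, 676, 686, 696, …, 999, 1001.
37 qualify.

37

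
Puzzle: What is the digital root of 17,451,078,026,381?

8

1+7+4+5+1+0+7+8+0+2+6+3+8+1 = 53
5+3 = 8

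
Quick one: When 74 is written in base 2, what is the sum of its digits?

74 in base 2 is 1001010.
Digit sum: 1+0+0+1+0+1+0 = 3.

3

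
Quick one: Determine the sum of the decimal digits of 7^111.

415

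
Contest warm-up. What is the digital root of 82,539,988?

8+2+5+3+9+9+8+8 = 52
5+2 = 7

7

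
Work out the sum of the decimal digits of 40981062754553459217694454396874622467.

183

4+0+9+8+1+0+6+2+7+5+4+5+5+3+4+5+9+2+1+7+6+9+4+4+5+4+3+9+6+8+7+4+6+2+2+4+6+7 = 183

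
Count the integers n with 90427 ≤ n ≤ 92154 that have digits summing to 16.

46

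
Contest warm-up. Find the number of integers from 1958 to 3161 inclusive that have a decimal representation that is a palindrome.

13

The integers in [1958, 3161] that have a decimal representation that is a palindrome: 1991, 2002, 2112, 2222, 2332, 2442, …, 3003, 3113.
13 qualify.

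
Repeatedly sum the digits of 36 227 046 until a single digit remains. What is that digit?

3

3+6+2+2+7+0+4+6 = 30
3+0 = 3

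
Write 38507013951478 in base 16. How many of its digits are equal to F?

2

38507013951478 in base 16 is 23059CE34FF6.
The digit F appears 2 times.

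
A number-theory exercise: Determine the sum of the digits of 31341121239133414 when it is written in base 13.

106

31341121239133414 in base 13 is 7C62B9088B078A7.
Digit sum: 7+12+6+2+11+9+0+8+8+11+0+7+8+10+7 = 106.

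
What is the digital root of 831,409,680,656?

8+3+1+4+0+9+6+8+0+6+5+6 = 56
5+6 = 11
1+1 = 2

2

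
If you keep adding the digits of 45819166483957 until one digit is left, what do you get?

4+5+8+1+9+1+6+6+4+8+3+9+5+7 = 76
7+6 = 13
1+3 = 4

4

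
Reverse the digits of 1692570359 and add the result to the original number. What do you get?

Reverse of 1692570359 is 9530752961.
1692570359 + 9530752961 = 11223323320

11223323320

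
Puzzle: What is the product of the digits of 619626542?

155520

6×1×9×6×2×6×5×4×2 = 155520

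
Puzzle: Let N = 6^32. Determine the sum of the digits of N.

126

6^32 = 7958661109946400884391936
Sum of its 25 digits: 126.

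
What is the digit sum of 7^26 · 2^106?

253

7^26 · 2^106 = 761602885417592150606845089771984417143869665534017536
Sum of its 54 digits: 253.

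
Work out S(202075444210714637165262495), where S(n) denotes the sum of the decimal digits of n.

2+0+2+0+7+5+4+4+4+2+1+0+7+1+4+6+3+7+1+6+5+2+6+2+4+9+5 = 99

99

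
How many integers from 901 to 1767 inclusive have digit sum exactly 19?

42

The integers in [901, 1767] that have digit sum exactly 19: 919, 928, 937, 946, 955, 964, …, 1756, 1765.
42 qualify.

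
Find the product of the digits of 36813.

432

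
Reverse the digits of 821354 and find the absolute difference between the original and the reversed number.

368226

Reverse of 821354 is 453128.
|821354 − 453128| = 368226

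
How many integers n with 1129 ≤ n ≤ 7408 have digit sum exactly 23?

266

The integers in [1129, 7408] that have digit sum exactly 23: 1499, 1589, 1598, 1679, 1688, 1697, …, 7385, 7394.
266 qualify.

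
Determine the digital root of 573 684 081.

6

5+7+3+6+8+4+0+8+1 = 42
4+2 = 6
(Equivalently, 573 684 081 mod 9 = 6.)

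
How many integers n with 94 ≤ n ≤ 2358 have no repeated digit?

1296

The integers in [94, 2358] that have no repeated digit: 94, 95, 96, 97, 98, 102, …, 2357, 2358.
1296 qualify.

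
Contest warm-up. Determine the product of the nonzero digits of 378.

168

3×7×8 = 168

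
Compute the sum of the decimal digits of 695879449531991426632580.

125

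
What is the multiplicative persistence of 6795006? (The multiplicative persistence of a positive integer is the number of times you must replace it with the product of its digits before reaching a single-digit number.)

6795006 → 0 (1 step)

1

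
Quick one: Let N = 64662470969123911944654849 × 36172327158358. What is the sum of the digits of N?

64662470969123911944654849 × 36172327158358 = 2338992054762976624109785547895275577942
Sum of its 40 digits: 210.

210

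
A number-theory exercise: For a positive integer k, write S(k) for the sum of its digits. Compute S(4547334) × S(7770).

630

S(4547334) = 4+5+4+7+3+3+4 = 30.
S(7770) = 7+7+7+0 = 21.
30 · 21 = 630.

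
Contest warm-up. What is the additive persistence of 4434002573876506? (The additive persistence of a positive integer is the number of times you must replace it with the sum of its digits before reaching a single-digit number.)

3

4434002573876506 → 64 → 10 → 1 (3 steps)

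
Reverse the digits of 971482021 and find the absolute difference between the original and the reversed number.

851197842

Reverse of 971482021 is 120284179.
|971482021 − 120284179| = 851197842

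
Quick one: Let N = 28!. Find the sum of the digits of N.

28! = 304888344611713860501504000000
Sum of its 30 digits: 90.

90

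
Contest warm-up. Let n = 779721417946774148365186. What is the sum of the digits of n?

7+7+9+7+2+1+4+1+7+9+4+6+7+7+4+1+4+8+3+6+5+1+8+6 = 124

124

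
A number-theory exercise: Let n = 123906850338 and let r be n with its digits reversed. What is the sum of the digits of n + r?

Reversal of 123906850338 is 833058609321; 123906850338 + 833058609321 = 956965459659.
Digit sum of 956965459659: 9+5+6+9+6+5+4+5+9+6+5+9 = 78.

78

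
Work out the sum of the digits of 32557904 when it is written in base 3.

32557904 in base 3 is 2021021010001022.
Digit sum: 2+0+2+1+0+2+1+0+1+0+0+0+1+0+2+2 = 14.

14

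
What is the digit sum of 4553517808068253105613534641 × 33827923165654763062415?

4553517808068253105613534641 × 33827923165654763062415 = 154036050544773558397239287618584711134013847618015
Sum of its 51 digits: 215.

215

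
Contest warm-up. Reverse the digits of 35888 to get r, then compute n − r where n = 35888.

-52965

Reverse of 35888 is 88853.
35888 − 88853 = -52965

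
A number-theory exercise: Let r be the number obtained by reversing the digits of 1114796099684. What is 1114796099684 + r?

Reverse of 1114796099684 is 4869906974111.
1114796099684 + 4869906974111 = 5984703073795

5984703073795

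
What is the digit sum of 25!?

72

25! = 15511210043330985984000000
Sum of its 26 digits: 72.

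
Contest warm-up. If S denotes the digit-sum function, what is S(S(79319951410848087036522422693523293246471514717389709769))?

16

First digit sum: 259.
2+5+9 = 16.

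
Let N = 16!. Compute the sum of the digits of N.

16! = 20922789888000
Sum of its 14 digits: 63.

63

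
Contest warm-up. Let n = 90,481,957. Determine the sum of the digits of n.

9+0+4+8+1+9+5+7 = 43

43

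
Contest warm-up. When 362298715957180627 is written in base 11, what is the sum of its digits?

107

362298715957180627 in base 11 is 79805599638872489.
Digit sum: 7+9+8+0+5+5+9+9+6+3+8+8+7+2+4+8+9 = 107.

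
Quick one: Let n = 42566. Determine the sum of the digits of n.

23

4+2+5+6+6 = 23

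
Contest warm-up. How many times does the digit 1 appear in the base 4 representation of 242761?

3

242761 in base 4 is 323101021.
The digit 1 appears 3 times.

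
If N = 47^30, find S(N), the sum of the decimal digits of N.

226

47^30 = 145524373433240498178471282244561013997462983607649
Sum of its 51 digits: 226.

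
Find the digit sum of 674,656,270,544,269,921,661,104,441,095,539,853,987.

183

6+7+4+6+5+6+2+7+0+5+4+4+2+6+9+9+2+1+6+6+1+1+0+4+4+4+1+0+9+5+5+3+9+8+5+3+9+8+7 = 183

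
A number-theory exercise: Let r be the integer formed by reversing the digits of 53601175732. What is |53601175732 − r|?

Reverse of 53601175732 is 23757110635.
|53601175732 − 23757110635| = 29844065097

29844065097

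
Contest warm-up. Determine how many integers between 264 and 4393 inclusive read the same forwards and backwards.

The integers in [264, 4393] that read the same forwards and backwards: 272, 282, 292, 303, 313, 323, …, 4224, 4334.
107 qualify.

107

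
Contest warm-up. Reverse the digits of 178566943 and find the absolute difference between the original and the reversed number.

171098928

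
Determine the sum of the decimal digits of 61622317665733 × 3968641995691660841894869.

184

61622317665733 × 3968641995691660841894869 = 244556917760080100373528945448669823977
Sum of its 39 digits: 184.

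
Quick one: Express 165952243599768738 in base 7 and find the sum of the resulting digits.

165952243599768738 in base 7 is 203624154636546616530.
Digit sum: 2+0+3+6+2+4+1+5+4+6+3+6+5+4+6+6+1+6+5+3+0 = 78.

78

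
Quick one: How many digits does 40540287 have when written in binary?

40540287 in base 2 is 10011010101001100001111111, which has 26 digits.

26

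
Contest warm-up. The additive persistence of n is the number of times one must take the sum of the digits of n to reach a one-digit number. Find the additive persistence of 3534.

2

3534 → 15 → 6 (2 steps)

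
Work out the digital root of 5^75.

The digital root of n equals n mod 9 (or 9 when 9 | n), so we need 5^75 mod 9.
5^75 ≡ 8 (mod 9), so the digital root is 8.

8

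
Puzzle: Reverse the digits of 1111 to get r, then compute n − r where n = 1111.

0

Reverse of 1111 is 1111.
1111 − 1111 = 0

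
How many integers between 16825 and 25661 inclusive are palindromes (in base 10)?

89

The integers in [16825, 25661] that are palindromes (in base 10): 16861, 16961, 17071, 17171, 17271, 17371, …, 25552, 25652.
89 qualify.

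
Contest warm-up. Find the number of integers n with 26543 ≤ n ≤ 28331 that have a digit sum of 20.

126

The integers in [26543, 28331] that have a digit sum of 20: 26543, 26552, 26561, 26570, 26606, 26615, …, 28316, 28325.
126 qualify.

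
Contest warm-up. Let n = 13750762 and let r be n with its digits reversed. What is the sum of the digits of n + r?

Reversal of 13750762 is 26705731; 13750762 + 26705731 = 40456493.
Digit sum of 40456493: 4+0+4+5+6+4+9+3 = 35.

35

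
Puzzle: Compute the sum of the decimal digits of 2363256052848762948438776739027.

2+3+6+3+2+5+6+0+5+2+8+4+8+7+6+2+9+4+8+4+3+8+7+7+6+7+3+9+0+2+7 = 153

153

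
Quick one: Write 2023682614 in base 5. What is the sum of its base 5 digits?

2023682614 in base 5 is 13121030320424.
Digit sum: 1+3+1+2+1+0+3+0+3+2+0+4+2+4 = 26.

26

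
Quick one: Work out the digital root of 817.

7

8+1+7 = 16
1+6 = 7
(Equivalently, 817 mod 9 = 7.)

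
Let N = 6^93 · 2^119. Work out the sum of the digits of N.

6^93 · 2^119 = 1551085613361552802279107924317046807441261562575926661024860921521230978315581403549477403010484886787063808
Sum of its 109 digits: 450.

450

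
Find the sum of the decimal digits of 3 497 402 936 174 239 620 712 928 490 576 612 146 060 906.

3+4+9+7+4+0+2+9+3+6+1+7+4+2+3+9+6+2+0+7+1+2+9+2+8+4+9+0+5+7+6+6+1+2+1+4+6+0+6+0+9+0+6 = 182

182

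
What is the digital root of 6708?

3

6+7+0+8 = 21
2+1 = 3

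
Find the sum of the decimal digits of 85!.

414

85! = 281710411438055027694947944226061159480056634330574206405101912752560026159795933451040286452340924018275123200000000000000000000
Sum of its 129 digits: 414.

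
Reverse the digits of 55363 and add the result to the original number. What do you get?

91718

Reverse of 55363 is 36355.
55363 + 36355 = 91718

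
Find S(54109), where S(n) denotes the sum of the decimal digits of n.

19

5+4+1+0+9 = 19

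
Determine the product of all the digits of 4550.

4×5×5×0 = 0

0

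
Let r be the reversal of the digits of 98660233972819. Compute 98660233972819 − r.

6832300766130

Reverse of 98660233972819 is 91827933206689.
98660233972819 − 91827933206689 = 6832300766130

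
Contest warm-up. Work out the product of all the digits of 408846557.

0

4×0×8×8×4×6×5×5×7 = 0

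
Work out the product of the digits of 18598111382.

138240

1×8×5×9×8×1×1×1×3×8×2 = 138240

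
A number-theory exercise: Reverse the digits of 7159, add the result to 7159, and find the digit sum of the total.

26

Reversal of 7159 is 9517; 7159 + 9517 = 16676.
Digit sum of 16676: 1+6+6+7+6 = 26.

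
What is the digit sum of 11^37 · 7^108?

605

11^37 · 7^108 = 6340414819688193441486981319093512314773795030610125412079377793832725654004380879908585669838682271794813800909981099920206667771
Sum of its 130 digits: 605.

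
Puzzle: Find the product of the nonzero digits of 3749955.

3×7×4×9×9×5×5 = 170100

170100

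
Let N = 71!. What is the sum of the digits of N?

423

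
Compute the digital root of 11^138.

The digital root of n equals n mod 9 (or 9 when 9 | n), so we need 11^138 mod 9.
11^138 ≡ 1 (mod 9), so the digital root is 1.

1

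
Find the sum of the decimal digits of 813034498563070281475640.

98

8+1+3+0+3+4+4+9+8+5+6+3+0+7+0+2+8+1+4+7+5+6+4+0 = 98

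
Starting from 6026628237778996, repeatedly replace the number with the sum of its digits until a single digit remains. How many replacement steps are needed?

3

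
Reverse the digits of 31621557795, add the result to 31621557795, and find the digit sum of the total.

Reversal of 31621557795 is 59775512613; 31621557795 + 59775512613 = 91397070408.
Digit sum of 91397070408: 9+1+3+9+7+0+7+0+4+0+8 = 48.

48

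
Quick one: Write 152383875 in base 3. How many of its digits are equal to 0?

152383875 in base 3 is 101121201220101020.
The digit 0 appears 6 times.

6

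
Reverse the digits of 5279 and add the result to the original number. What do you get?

Reverse of 5279 is 9725.
5279 + 9725 = 15004

15004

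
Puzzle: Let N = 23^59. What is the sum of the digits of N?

326

23^59 = 219756801305995011868741136319862577205018109070321830013486322196049230779513287
Sum of its 81 digits: 326.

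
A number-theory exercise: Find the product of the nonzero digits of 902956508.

194400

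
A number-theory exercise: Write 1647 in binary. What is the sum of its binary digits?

8

1647 in base 2 is 11001101111.
Digit sum: 1+1+0+0+1+1+0+1+1+1+1 = 8.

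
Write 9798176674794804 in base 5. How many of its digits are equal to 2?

6

9798176674794804 in base 5 is 40233231311312221413204.
The digit 2 appears 6 times.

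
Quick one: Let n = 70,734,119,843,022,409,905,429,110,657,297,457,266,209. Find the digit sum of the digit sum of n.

10

First digit sum: 172.
1+7+2 = 10.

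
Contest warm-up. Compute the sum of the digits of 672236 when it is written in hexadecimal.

672236 in base 16 is A41EC.
Digit sum: 10+4+1+14+12 = 41.

41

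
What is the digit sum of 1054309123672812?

1+0+5+4+3+0+9+1+2+3+6+7+2+8+1+2 = 54

54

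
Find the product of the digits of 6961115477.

317520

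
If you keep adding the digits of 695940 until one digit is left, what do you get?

6+9+5+9+4+0 = 33
3+3 = 6

6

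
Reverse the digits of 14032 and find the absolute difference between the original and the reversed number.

Reverse of 14032 is 23041.
|14032 − 23041| = 9009

9009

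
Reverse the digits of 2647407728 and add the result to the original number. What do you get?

10924455190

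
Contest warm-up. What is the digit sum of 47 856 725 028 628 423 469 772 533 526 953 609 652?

183

4+7+8+5+6+7+2+5+0+2+8+6+2+8+4+2+3+4+6+9+7+7+2+5+3+3+5+2+6+9+5+3+6+0+9+6+5+2 = 183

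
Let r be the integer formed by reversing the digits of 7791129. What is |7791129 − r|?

Reverse of 7791129 is 9211977.
|7791129 − 9211977| = 1420848

1420848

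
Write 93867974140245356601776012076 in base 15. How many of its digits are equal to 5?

93867974140245356601776012076 in base 15 is 58992D7998B5A50C1C8C16286.
The digit 5 appears 3 times.

3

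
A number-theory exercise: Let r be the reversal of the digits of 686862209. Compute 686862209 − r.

-215406477

Reverse of 686862209 is 902268686.
686862209 − 902268686 = -215406477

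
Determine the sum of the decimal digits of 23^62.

376

23^62 = 2673781001490041309406973405603767976853455333058605705774088082159330990894338162929
Sum of its 85 digits: 376.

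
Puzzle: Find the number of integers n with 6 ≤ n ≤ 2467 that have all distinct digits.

The integers in [6, 2467] that have all distinct digits: 6, 7, 8, 9, 10, 12, …, 2465, 2467.
1438 qualify.

1438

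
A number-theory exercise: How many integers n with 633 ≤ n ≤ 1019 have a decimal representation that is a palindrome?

The integers in [633, 1019] that have a decimal representation that is a palindrome: 636, 646, 656, 666, 676, 686, …, 999, 1001.
38 qualify.

38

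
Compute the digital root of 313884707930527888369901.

2

3+1+3+8+8+4+7+0+7+9+3+0+5+2+7+8+8+8+3+6+9+9+0+1 = 119
1+1+9 = 11
1+1 = 2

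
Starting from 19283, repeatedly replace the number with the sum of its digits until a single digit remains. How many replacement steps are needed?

2

19283 → 23 → 5 (2 steps)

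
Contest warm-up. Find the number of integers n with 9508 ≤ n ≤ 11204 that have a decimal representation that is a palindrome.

17

The integers in [9508, 11204] that have a decimal representation that is a palindrome: 9559, 9669, 9779, 9889, 9999, 10001, …, 11011, 11111.
17 qualify.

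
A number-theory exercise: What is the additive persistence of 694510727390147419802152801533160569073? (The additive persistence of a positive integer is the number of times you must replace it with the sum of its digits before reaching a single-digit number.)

694510727390147419802152801533160569073 → 154 → 10 → 1 (3 steps)

3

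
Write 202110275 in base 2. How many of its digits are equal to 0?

14

202110275 in base 2 is 1100000010111111010101000011.
The digit 0 appears 14 times.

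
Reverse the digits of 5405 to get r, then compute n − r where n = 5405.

Reverse of 5405 is 5045.
5405 − 5045 = 360

360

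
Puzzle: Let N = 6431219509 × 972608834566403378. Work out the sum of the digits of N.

6431219509 × 972608834566403378 = 6255060911489206960557101402
Sum of its 28 digits: 104.

104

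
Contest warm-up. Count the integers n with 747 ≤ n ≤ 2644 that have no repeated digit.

986

The integers in [747, 2644] that have no repeated digit: 748, 749, 750, 751, 752, 753, …, 2641, 2643.
986 qualify.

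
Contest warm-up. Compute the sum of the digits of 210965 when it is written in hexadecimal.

210965 in base 16 is 33815.
Digit sum: 3+3+8+1+5 = 20.

20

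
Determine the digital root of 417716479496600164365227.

4+1+7+7+1+6+4+7+9+4+9+6+6+0+0+1+6+4+3+6+5+2+2+7 = 107
1+0+7 = 8
(Equivalently, 417716479496600164365227 mod 9 = 8.)

8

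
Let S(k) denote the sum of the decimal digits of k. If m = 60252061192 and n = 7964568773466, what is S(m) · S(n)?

S(60252061192) = 6+0+2+5+2+0+6+1+1+9+2 = 34.
S(7964568773466) = 7+9+6+4+5+6+8+7+7+3+4+6+6 = 78.
34 · 78 = 2652.

2652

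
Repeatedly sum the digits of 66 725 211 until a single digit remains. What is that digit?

3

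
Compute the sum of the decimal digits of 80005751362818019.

8+0+0+0+5+7+5+1+3+6+2+8+1+8+0+1+9 = 64

64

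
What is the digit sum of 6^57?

198

6^57 = 226267027688376192080197927193400943822503936
Sum of its 45 digits: 198.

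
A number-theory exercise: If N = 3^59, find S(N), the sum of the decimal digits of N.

117

3^59 = 14130386091738734504764811067
Sum of its 29 digits: 117.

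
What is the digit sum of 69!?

69! = 171122452428141311372468338881272839092270544893520369393648040923257279754140647424000000000000000
Sum of its 99 digits: 351.

351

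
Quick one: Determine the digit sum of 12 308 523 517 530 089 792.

1+2+3+0+8+5+2+3+5+1+7+5+3+0+0+8+9+7+9+2 = 80

80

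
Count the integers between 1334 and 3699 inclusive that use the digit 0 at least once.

605

The integers in [1334, 3699] that use the digit 0 at least once: 1340, 1350, 1360, 1370, 1380, 1390, …, 3680, 3690.
605 qualify.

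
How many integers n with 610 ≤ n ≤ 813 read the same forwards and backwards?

20

The integers in [610, 813] that read the same forwards and backwards: 616, 626, 636, 646, 656, 666, …, 797, 808.
20 qualify.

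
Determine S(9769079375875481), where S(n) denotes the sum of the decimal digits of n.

95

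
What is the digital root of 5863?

4

5+8+6+3 = 22
2+2 = 4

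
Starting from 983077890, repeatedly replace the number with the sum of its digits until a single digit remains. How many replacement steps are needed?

983077890 → 51 → 6 (2 steps)

2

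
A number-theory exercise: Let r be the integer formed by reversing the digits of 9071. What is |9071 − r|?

Reverse of 9071 is 1709.
|9071 − 1709| = 7362

7362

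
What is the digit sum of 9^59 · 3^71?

405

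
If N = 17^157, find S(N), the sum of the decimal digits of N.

17^157 = 15152373130555577196125066231992306298971950535925412470353967915735574906825220253546759021004820623520357254927042402585340681689645047618945043110622307765514948761618781048053036651984666577
Sum of its 194 digits: 827.

827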